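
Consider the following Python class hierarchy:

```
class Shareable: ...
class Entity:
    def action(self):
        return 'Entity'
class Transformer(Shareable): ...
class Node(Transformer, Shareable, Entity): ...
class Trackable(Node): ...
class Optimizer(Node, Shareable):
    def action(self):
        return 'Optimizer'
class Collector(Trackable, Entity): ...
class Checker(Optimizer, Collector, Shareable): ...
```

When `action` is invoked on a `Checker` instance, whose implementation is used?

Optimizer

L[Checker] = Checker + merge(L[Optimizer], L[Collector], L[Shareable], [Optimizer Collector Shareable])
  take Optimizer:  [Optimizer Node Transformer Shareable Entity object] + [Collector Trackable Node Transformer Shareable Entity object] + [Shareable object] + [Optimizer Collector Shareable]
  take Collector:  [Node Transformer Shareable Entity object] + [Collector Trackable Node Transformer Shareable Entity object] + [Shareable object] + [Collector Shareable]
  take Trackable:  [Node Transformer Shareable Entity object] + [Trackable Node Transformer Shareable Entity object] + [Shareable object] + [Shareable]
  take Node:  [Node Transformer Shareable Entity object] + [Node Transformer Shareable Entity object] + [Shareable object] + [Shareable]
  take Transformer:  [Transformer Shareable Entity object] + [Transformer Shareable Entity object] + [Shareable object] + [Shareable]
  take Shareable:  [Shareable Entity object] + [Shareable Entity object] + [Shareable object] + [Shareable]
  take Entity:  [Entity object] + [Entity object] + [object]
  take object:  [object] + [object] + [object]
MRO: Checker Optimizer Collector Trackable Node Transformer Shareable Entity object
action is defined in: Entity, Optimizer. First along the MRO is Optimizer.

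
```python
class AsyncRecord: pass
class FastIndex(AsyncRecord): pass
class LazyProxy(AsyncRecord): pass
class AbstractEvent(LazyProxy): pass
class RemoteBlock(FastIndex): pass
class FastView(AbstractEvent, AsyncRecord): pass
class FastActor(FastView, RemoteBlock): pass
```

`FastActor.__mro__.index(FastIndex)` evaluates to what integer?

5

L[FastActor] = FastActor + merge(L[FastView], L[RemoteBlock], [FastView RemoteBlock])
  take FastView:  [FastView AbstractEvent LazyProxy AsyncRecord object] + [RemoteBlock FastIndex AsyncRecord object] + [FastView RemoteBlock]
  take AbstractEvent:  [AbstractEvent LazyProxy AsyncRecord object] + [RemoteBlock FastIndex AsyncRecord object] + [RemoteBlock]
  take LazyProxy:  [LazyProxy AsyncRecord object] + [RemoteBlock FastIndex AsyncRecord object] + [RemoteBlock]
  take RemoteBlock:  [AsyncRecord object] + [RemoteBlock FastIndex AsyncRecord object] + [RemoteBlock]
  take FastIndex:  [AsyncRecord object] + [FastIndex AsyncRecord object]
  take AsyncRecord:  [AsyncRecord object] + [AsyncRecord object]
  take object:  [object] + [object]
MRO: FastActor FastView AbstractEvent LazyProxy RemoteBlock FastIndex AsyncRecord object
FastIndex sits at index 5.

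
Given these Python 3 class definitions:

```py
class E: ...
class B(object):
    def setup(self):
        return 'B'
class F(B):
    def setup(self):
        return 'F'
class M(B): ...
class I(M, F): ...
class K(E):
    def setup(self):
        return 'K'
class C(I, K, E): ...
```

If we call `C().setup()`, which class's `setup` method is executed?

F

L[C] = C + merge(L[I], L[K], L[E], [I K E])
  take I:  [I M F B object] + [K E object] + [E object] + [I K E]
  take M:  [M F B object] + [K E object] + [E object] + [K E]
  take F:  [F B object] + [K E object] + [E object] + [K E]
  take B:  [B object] + [K E object] + [E object] + [K E]
  take K:  [object] + [K E object] + [E object] + [K E]
  take E:  [object] + [E object] + [E object] + [E]
  take object:  [object] + [object] + [object]
MRO: C I M F B K E object
setup is defined in: B, F, K. First along the MRO is F.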